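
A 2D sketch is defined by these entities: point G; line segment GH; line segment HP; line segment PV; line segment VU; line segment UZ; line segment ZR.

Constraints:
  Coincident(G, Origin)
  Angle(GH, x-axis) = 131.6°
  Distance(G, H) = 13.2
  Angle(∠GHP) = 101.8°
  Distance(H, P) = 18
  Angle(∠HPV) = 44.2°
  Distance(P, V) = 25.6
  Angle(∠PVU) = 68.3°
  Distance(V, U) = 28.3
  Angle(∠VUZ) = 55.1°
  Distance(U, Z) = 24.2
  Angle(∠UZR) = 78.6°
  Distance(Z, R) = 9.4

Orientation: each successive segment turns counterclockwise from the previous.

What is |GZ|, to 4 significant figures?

22.05

G is at the origin; GH runs at 131.6° with length 13.2, so H = (-8.764, 9.871). ∠GHP = 101.8° gives HP at -150.2° from the x-axis; with |HP| = 18.0, P = (-24.38, 0.9254). ∠HPV = 44.2° gives PV at -14.40° from the x-axis; with |PV| = 25.6, V = (0.4121, -5.441). ∠PVU = 68.3° gives VU at 97.30° from the x-axis; with |VU| = 28.3, U = (-3.184, 22.63). ∠VUZ = 55.1° gives UZ at -137.8° from the x-axis; with |UZ| = 24.2, Z = (-21.11, 6.374). Then |GZ| = |Z − G| = 22.05.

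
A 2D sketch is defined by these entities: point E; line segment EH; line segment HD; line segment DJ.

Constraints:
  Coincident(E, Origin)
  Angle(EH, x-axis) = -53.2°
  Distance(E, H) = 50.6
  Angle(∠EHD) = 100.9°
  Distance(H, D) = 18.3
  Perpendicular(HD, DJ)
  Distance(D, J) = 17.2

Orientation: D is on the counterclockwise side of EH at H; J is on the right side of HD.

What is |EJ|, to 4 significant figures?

72.46

E is at the origin; EH runs at -53.2° with length 50.6, so H = 50.6·(cos -53.2°, sin -53.2°) = (30.31, -40.52). ∠EHD = 100.9°, so HD runs at -53.2° + (180° − 100.9°) = 25.90° from the x-axis; with |HD| = 18.3, D = H + 18.3·(cos 25.90°, sin 25.90°) = (46.77, -32.52). HD is perpendicular to DJ; with |DJ| = 17.2 on the right of HD, J = D + 17.2·(0.4368, -0.8996) = (54.29, -48.00). Then |EJ| = |J − E| = 72.46.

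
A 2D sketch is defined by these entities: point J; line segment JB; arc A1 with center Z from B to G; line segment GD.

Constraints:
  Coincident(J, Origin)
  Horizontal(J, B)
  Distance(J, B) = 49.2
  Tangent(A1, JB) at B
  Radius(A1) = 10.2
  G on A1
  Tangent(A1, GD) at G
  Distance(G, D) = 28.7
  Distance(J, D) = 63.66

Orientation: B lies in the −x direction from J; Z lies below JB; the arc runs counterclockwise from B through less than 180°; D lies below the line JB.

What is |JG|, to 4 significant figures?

60.36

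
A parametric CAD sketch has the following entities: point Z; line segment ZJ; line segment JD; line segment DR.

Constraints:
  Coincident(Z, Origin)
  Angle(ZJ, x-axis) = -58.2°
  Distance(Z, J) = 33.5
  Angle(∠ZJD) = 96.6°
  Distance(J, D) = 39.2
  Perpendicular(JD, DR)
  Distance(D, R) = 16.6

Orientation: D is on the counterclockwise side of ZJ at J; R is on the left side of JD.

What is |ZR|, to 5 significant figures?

46.168

∠ZJD = 96.6°, so JD runs at -58.2° + (180° − 96.6°) = 25.200° from the x-axis; with |JD| = 39.2, D = J + 39.2·(cos 25.200°, sin 25.200°) = (53.122, -11.781). The perpendicularity gives DR at right angles to JD; with |DR| = 16.6 on the left of JD, R = D + 16.6·(-0.42578, 0.90483) = (46.054, 3.2393). Then |ZR| = |R − Z| = 46.168.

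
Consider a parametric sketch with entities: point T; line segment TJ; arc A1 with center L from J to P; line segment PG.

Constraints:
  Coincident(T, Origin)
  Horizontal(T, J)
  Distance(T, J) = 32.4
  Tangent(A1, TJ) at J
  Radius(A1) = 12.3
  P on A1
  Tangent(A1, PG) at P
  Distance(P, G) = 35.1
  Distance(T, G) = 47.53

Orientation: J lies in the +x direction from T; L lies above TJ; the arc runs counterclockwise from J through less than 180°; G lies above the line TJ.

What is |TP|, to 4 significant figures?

45.99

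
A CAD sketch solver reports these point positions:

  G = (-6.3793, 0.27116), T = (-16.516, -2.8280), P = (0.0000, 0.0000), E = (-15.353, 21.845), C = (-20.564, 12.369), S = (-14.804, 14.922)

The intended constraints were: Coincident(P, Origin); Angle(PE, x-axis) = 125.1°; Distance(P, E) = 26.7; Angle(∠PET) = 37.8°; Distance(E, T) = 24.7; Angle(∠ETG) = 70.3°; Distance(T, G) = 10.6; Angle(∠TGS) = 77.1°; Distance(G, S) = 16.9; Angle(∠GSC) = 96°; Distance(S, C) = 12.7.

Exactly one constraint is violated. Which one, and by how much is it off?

Distance(S, C) = 12.7 — off by 6.40.

P = (0.00, 0.00) ✓; PE at 125.1° ✓; |PE| = 26.70 ✓; ∠PET = 37.80° ✓; |ET| = 24.70 ✓; ∠ETG = 70.30° ✓; |TG| = 10.60 ✓; ∠TGS = 77.10° ✓; |GS| = 16.90 ✓; ∠GSC = 96.00° ✓; |SC| = 6.300 ✗.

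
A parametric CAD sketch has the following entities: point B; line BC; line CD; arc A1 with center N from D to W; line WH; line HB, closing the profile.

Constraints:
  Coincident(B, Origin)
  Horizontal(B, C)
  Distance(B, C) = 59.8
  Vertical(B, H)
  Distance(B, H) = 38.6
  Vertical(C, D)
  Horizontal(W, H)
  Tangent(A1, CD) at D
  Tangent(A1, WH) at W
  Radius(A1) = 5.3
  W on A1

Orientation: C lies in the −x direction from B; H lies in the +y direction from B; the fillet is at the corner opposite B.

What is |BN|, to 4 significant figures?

63.87

B is at the origin; B and C share the same y with |BC| = 59.8 and C on the −x side, so C = (-59.80, 0.000). BH is vertical with |BH| = 38.6 and H on the +y side, so H = (0.000, 38.60). The virtual corner opposite B is at (-59.80, 38.60). The tangent condition forces ND to be normal to CD and tangency of A1 to WH means the radius NW is perpendicular to WH, with radius 5.3, so the center N sits 5.3 in from both sides at N = (-54.50, 33.30). Then |BN| = |N − B| = 63.87.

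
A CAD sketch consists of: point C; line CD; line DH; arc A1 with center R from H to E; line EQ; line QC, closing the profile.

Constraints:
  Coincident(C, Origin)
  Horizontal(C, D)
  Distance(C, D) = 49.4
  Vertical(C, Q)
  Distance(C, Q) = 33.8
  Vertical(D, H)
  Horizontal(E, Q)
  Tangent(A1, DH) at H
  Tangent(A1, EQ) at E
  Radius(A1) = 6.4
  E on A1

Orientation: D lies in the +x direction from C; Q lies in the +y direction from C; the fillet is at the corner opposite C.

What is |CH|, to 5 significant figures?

56.490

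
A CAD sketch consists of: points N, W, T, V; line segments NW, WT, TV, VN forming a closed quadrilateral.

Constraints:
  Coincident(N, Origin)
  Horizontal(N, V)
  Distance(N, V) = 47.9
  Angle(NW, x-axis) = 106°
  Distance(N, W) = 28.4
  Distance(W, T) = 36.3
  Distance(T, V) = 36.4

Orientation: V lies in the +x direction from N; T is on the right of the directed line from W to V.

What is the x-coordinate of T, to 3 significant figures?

11.7

Checks: |WT| = 36.30 ✓; |TV| = 36.40 ✓.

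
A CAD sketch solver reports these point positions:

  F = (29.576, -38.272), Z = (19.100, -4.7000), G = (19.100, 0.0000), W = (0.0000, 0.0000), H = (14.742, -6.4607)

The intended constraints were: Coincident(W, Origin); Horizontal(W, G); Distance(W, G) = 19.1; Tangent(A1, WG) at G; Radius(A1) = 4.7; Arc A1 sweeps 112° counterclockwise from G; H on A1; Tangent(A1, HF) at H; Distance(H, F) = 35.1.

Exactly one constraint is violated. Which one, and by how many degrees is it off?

Tangent(A1, HF) at H — off by 3.00°.

W = (0.00, 0.00) ✓; W.y = 0.00, G.y = 0.00 ✓; |WG| = 19.10 ✓; ∠(ZG, GW) = 90.00° ✓; |ZG| = 4.700 ✓; bearing(Z→H) − bearing(Z→G) = 112.0° ✓; |ZH| = 4.700 ✓; ∠(ZH, HF) = 87.00° ✗; |HF| = 35.10 ✓.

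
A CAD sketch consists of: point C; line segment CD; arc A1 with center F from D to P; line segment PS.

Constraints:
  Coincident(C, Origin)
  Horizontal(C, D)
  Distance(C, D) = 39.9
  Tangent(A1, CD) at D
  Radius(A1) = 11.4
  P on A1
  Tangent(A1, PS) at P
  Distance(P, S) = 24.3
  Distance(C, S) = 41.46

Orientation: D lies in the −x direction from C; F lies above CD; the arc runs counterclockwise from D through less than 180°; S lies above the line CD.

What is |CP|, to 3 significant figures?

30.2

C is at the origin; C and D share the same y with |CD| = 39.9 and D on the −x side, so D = (-39.9, 0.00). The tangent condition forces FD to be normal to CD, so F = D + (0, 11.4) = (-39.9, 11.4). Since FP ⟂ PS (tangency), |FS| = √(11.4² + 24.3²) = 26.8 regardless of where P sits on A1. So S lies on both circle(C, 41.46) and circle(F, 26.8); the above-CD intersection is S = (-24.5, 33.4). P is the foot of the tangent from S: P = (-28.7, 9.47).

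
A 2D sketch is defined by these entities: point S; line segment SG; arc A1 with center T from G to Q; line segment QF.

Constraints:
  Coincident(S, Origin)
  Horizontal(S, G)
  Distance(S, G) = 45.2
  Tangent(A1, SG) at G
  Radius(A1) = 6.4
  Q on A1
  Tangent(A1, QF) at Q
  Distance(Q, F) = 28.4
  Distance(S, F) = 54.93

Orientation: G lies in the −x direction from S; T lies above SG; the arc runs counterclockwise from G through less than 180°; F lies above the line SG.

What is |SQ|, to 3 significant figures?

39.5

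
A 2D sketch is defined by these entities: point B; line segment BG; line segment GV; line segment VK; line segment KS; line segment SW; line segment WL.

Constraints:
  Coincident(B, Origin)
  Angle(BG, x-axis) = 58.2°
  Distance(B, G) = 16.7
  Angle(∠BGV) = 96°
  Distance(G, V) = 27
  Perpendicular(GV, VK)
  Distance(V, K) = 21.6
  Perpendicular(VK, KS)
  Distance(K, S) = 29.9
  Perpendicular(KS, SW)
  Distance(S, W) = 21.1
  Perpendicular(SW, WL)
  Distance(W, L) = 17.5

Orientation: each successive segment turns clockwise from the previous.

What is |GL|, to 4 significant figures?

14.61

B is at the origin; BG runs at 58.2° with length 16.7, so G = (8.800, 14.19). ∠BGV = 96.0° gives GV at -25.80° from the x-axis; with |GV| = 27.0, V = (33.11, 2.442). GV is perpendicular to VK, so VK runs at -115.8°; with |VK| = 21.6, K = (23.71, -17.00). The perpendicularity gives KS at right angles to VK, so KS runs at 154.2°; with |KS| = 29.9, S = (-3.212, -3.992). KS is perpendicular to SW, so SW runs at 64.20°; with |SW| = 21.1, W = (5.972, 15.01). The perpendicularity gives WL at right angles to SW, so WL runs at -25.80°; with |WL| = 17.5, L = (21.73, 7.389). Then |GL| = |L − G| = 14.61.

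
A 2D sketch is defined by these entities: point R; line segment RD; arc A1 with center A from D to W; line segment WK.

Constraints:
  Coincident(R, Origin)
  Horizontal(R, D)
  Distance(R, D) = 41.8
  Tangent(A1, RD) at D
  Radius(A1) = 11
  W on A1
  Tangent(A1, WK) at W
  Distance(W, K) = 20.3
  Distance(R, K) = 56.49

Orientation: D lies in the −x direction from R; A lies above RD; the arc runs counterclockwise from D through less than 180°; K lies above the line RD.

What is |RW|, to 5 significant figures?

37.426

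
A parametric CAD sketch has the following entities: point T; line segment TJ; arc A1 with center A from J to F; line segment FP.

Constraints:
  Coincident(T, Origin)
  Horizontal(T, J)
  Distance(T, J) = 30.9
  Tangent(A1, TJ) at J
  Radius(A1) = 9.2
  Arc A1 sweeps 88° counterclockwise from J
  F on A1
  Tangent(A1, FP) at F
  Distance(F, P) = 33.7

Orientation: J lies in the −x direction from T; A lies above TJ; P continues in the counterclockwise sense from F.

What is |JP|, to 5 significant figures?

43.804

T is at the origin; T and J share the same y with |TJ| = 30.9 and J on the −x side, so J = (-30.900, 0.0000). The tangent condition forces AJ to be normal to TJ, so A = J + (0, 9.2) = (-30.900, 9.2000). On A1, J sits at bearing -90° from A; an 88° counterclockwise sweep puts F at bearing -2°, so F = A + 9.2·(cos -2°, sin -2°) = (-21.706, 8.8789). Tangency of A1 to FP means the radius AF is perpendicular to FP, so FP runs along (−sin -2°, cos -2°); with |FP| = 33.7, P = (-20.529, 42.558). Then |JP| = |P − J| = 43.804.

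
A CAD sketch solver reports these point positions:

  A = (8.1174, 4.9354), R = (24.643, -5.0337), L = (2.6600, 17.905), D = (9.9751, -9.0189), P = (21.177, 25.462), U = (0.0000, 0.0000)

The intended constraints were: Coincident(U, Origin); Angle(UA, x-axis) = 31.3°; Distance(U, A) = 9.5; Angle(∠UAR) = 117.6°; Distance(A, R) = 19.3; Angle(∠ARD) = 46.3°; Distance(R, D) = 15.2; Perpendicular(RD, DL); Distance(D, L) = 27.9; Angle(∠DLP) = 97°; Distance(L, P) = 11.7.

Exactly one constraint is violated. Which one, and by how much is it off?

Distance(L, P) = 11.7 — off by 8.30.

U = (0.00, 0.00) ✓; UA at 31.30° ✓; |UA| = 9.500 ✓; ∠UAR = 117.6° ✓; |AR| = 19.30 ✓; ∠ARD = 46.30° ✓; |RD| = 15.20 ✓; ∠(RD, DL) = 90.00° ✓; |DL| = 27.90 ✓; ∠DLP = 97.00° ✓; |LP| = 20.00 ✗.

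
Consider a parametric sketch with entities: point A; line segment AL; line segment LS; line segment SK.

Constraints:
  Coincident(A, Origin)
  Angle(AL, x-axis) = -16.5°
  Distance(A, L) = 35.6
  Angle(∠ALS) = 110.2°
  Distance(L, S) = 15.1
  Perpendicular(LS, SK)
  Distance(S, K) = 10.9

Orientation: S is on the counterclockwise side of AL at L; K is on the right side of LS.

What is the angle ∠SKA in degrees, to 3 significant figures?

31.7°

A is at the origin; AL runs at -16.5° with length 35.6, so L = 35.6·(cos -16.5°, sin -16.5°) = (34.1, -10.1). ∠ALS = 110.2°, so LS runs at -16.5° + (180° − 110.2°) = 53.3° from the x-axis; with |LS| = 15.1, S = L + 15.1·(cos 53.3°, sin 53.3°) = (43.2, 2.00). The perpendicularity gives SK at right angles to LS; with |SK| = 10.9 on the right of LS, K = S + 10.9·(0.802, -0.598) = (51.9, -4.52). Then cos ∠SKA = KS·KA / (|KS||KA|), giving 31.7°.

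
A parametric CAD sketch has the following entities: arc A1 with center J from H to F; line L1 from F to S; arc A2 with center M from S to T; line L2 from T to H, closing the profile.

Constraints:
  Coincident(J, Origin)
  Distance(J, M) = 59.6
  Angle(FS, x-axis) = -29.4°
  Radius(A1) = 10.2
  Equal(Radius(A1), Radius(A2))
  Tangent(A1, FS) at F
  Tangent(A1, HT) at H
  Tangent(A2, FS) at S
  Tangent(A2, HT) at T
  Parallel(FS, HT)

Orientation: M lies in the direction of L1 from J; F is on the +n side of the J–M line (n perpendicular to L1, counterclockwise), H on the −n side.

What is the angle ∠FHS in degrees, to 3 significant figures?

71.1°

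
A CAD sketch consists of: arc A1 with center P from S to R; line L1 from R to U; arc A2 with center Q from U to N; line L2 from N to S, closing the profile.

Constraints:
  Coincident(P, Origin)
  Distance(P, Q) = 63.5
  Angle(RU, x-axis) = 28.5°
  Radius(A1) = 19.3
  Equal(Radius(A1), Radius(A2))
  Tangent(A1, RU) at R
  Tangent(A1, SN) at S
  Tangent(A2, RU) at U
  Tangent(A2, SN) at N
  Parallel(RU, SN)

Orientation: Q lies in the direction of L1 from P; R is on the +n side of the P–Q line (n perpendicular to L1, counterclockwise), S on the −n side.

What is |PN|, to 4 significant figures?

66.37

Tangency of A1 to both parallel lines with radius 19.3 puts R and S at P ± 19.3·n: R = (-9.209, 16.96), S = (9.209, -16.96). Equal radii place U and N the same way about Q: U = Q + 19.3·n = (46.60, 47.26), N = Q − 19.3·n = (65.01, 13.34). Then |PN| = |N − P| = 66.37.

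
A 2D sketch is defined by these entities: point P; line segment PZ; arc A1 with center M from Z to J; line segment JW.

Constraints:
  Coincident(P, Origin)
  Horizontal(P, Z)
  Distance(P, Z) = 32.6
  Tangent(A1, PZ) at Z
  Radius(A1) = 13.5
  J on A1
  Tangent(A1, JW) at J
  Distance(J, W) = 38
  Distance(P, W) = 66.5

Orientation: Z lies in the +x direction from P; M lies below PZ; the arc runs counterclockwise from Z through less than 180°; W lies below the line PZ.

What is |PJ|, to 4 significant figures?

29.13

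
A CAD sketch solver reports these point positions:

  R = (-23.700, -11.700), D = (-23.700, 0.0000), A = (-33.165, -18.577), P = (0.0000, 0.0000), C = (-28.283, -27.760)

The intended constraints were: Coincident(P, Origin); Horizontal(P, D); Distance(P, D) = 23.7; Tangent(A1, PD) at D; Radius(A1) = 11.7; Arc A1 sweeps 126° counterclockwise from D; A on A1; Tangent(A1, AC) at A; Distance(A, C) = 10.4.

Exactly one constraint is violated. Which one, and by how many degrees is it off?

Tangent(A1, AC) at A — off by 8.00°.

P = (0.00, 0.00) ✓; P.y = 0.00, D.y = 0.00 ✓; |PD| = 23.70 ✓; ∠(RD, DP) = 90.00° ✓; |RD| = 11.70 ✓; bearing(R→A) − bearing(R→D) = 126.0° ✓; |RA| = 11.70 ✓; ∠(RA, AC) = 98.00° ✗; |AC| = 10.40 ✓.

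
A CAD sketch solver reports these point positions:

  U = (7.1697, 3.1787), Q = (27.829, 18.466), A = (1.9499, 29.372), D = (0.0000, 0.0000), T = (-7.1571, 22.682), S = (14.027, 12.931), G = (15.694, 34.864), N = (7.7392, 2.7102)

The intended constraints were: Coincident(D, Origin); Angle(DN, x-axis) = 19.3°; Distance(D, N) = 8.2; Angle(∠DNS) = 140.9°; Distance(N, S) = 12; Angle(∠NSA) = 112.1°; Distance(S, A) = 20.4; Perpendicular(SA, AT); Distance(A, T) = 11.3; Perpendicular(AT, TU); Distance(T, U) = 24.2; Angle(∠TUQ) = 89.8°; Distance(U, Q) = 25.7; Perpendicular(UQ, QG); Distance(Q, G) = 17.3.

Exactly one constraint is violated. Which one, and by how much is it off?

Distance(Q, G) = 17.3 — off by 3.10.

D = (0.00, 0.00) ✓; DN at 19.30° ✓; |DN| = 8.200 ✓; ∠DNS = 140.9° ✓; |NS| = 12.00 ✓; ∠NSA = 112.1° ✓; |SA| = 20.40 ✓; ∠(SA, AT) = 90.00° ✓; |AT| = 11.30 ✓; ∠(AT, TU) = 90.00° ✓; |TU| = 24.20 ✓; ∠TUQ = 89.80° ✓; |UQ| = 25.70 ✓; ∠(UQ, QG) = 90.00° ✓; |QG| = 20.40 ✗.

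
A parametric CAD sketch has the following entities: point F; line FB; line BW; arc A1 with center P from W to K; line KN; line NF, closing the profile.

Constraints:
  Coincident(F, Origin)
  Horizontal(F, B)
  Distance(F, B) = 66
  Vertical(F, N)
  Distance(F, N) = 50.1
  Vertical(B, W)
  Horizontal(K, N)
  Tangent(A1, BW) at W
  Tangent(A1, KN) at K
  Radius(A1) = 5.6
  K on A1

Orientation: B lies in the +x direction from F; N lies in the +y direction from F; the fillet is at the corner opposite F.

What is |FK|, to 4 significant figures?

78.47

F is at the origin; FB is horizontal with |FB| = 66.0 and B on the +x side, so B = (66.00, 0.000). F and N share the same x with |FN| = 50.1 and N on the +y side, so N = (0.000, 50.10). The virtual corner opposite F is at (66.00, 50.10). Tangency of A1 to BW means the radius PW is perpendicular to BW and the tangent condition forces PK to be normal to KN, with radius 5.6, so the center P sits 5.6 in from both sides at P = (60.40, 44.50). That places the tangent points at W = (66.00, 44.50) on BW and K = (60.40, 50.10) on KN. Then |FK| = |K − F| = 78.47.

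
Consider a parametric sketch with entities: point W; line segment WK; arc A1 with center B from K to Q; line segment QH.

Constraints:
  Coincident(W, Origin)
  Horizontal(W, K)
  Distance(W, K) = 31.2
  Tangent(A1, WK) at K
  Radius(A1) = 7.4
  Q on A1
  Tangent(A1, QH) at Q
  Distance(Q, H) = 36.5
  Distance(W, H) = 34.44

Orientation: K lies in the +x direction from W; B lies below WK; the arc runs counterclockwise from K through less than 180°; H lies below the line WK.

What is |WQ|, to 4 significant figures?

25.21

Checks: W.y = 0.00, K.y = 0.00 ✓; |BQ| = 7.400 ✓; ∠(BQ, QH) = 90.00° ✓; |QH| = 36.50 ✓; |WH| = 34.44 ✓.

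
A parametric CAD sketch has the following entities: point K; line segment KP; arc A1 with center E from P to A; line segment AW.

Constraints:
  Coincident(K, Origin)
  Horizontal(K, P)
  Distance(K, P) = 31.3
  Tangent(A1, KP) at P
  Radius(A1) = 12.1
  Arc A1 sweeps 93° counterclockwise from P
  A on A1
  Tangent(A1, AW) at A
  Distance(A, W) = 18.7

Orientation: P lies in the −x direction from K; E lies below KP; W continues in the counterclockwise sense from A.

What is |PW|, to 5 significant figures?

33.313

On A1, P sits at bearing 90° from E; a 93° counterclockwise sweep puts A at bearing 183°, so A = E + 12.1·(cos 183°, sin 183°) = (-43.383, -12.733). A1 meets AW tangentially, so EA is at right angles to AW, so AW runs along (−sin 183°, cos 183°); with |AW| = 18.7, W = (-42.405, -31.408). Then |PW| = |W − P| = 33.313.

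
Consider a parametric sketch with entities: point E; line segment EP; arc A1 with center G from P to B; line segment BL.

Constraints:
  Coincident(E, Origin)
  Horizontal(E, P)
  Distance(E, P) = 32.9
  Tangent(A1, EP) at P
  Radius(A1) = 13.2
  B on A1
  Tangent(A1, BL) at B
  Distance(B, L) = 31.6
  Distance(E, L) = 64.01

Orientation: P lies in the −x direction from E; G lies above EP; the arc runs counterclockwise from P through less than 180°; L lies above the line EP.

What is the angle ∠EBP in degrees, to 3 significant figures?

69.2°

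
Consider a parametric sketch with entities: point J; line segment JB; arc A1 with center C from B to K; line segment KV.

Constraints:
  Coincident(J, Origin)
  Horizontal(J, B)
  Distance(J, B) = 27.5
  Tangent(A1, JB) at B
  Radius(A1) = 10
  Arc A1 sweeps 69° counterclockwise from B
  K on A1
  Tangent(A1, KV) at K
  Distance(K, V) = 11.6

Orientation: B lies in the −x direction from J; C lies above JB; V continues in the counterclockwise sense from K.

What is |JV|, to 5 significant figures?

22.218

J is at the origin; J and B share the same y with |JB| = 27.5 and B on the −x side, so B = (-27.500, 0.0000). Since A1 is tangent to JB there, CB ⟂ JB, so C = B + (0, 10) = (-27.500, 10.000). On A1, B sits at bearing -90° from C; a 69° counterclockwise sweep puts K at bearing -21°, so K = C + 10.0·(cos -21°, sin -21°) = (-18.164, 6.4163). A1 meets KV tangentially, so CK is at right angles to KV, so KV runs along (−sin -21°, cos -21°); with |KV| = 11.6, V = (-14.007, 17.246). Then |JV| = |V − J| = 22.218.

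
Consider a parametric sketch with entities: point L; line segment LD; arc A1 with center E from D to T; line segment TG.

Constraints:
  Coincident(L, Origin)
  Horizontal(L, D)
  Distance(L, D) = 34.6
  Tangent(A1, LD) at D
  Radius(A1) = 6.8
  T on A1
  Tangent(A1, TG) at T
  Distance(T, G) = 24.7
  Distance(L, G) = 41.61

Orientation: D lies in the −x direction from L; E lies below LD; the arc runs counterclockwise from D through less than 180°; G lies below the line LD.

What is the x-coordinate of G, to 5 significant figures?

-27.339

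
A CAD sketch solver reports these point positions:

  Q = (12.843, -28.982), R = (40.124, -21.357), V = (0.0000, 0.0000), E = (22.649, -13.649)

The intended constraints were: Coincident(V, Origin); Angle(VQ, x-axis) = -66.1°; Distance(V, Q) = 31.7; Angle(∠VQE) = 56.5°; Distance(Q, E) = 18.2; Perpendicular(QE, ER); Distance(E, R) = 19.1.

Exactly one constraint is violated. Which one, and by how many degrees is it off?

Perpendicular(QE, ER) — off by 8.80°.

V = (0.00, 0.00) ✓; VQ at -66.10° ✓; |VQ| = 31.70 ✓; ∠VQE = 56.50° ✓; |QE| = 18.20 ✓; ∠(QE, ER) = 81.20° ✗; |ER| = 19.10 ✓.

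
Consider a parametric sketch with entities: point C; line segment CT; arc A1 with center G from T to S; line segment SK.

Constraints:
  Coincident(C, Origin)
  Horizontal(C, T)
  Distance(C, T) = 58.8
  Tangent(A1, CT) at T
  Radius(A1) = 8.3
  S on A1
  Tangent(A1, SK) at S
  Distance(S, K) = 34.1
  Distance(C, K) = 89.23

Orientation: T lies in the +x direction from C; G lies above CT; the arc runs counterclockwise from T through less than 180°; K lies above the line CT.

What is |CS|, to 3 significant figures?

66.2

Checks: |GS| = 8.300 ✓; ∠(GS, SK) = 90.00° ✓; |SK| = 34.10 ✓; |CK| = 89.23 ✓.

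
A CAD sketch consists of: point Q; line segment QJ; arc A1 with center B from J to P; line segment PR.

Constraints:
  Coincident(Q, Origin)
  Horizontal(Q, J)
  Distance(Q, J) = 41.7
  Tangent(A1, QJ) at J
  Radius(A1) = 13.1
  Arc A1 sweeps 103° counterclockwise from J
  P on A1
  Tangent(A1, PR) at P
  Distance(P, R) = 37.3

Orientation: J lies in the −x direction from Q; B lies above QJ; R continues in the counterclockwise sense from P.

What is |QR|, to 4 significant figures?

64.33

Q is at the origin; Q and J share the same y with |QJ| = 41.7 and J on the −x side, so J = (-41.70, 0.000). Since A1 is tangent to QJ there, BJ ⟂ QJ, so B = J + (0, 13.1) = (-41.70, 13.10). On A1, J sits at bearing -90° from B; a 103° counterclockwise sweep puts P at bearing 13°, so P = B + 13.1·(cos 13°, sin 13°) = (-28.94, 16.05). The tangent condition forces BP to be normal to PR, so PR runs along (−sin 13°, cos 13°); with |PR| = 37.3, R = (-37.33, 52.39). Then |QR| = |R − Q| = 64.33.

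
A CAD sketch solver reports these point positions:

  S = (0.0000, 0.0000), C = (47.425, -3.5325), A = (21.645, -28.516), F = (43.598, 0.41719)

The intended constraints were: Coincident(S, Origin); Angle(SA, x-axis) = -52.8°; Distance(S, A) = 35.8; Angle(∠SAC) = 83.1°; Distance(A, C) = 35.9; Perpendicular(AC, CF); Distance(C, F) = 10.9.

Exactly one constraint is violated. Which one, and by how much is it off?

Distance(C, F) = 10.9 — off by 5.40.

S = (0.00, 0.00) ✓; SA at -52.80° ✓; |SA| = 35.80 ✓; ∠SAC = 83.10° ✓; |AC| = 35.90 ✓; ∠(AC, CF) = 90.00° ✓; |CF| = 5.500 ✗.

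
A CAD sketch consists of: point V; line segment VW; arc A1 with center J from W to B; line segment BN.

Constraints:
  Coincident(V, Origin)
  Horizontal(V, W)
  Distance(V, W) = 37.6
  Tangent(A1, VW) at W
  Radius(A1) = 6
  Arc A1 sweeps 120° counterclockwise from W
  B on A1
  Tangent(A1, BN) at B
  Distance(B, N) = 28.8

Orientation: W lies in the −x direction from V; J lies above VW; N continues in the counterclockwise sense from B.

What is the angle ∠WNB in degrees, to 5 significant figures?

14.828°

On A1, W sits at bearing -90° from J; a 120° counterclockwise sweep puts B at bearing 30°, so B = J + 6.0·(cos 30°, sin 30°) = (-32.404, 9.0000). A1 meets BN tangentially, so JB is at right angles to BN, so BN runs along (−sin 30°, cos 30°); with |BN| = 28.8, N = (-46.804, 33.942). Then cos ∠WNB = NW·NB / (|NW||NB|), giving 14.828°.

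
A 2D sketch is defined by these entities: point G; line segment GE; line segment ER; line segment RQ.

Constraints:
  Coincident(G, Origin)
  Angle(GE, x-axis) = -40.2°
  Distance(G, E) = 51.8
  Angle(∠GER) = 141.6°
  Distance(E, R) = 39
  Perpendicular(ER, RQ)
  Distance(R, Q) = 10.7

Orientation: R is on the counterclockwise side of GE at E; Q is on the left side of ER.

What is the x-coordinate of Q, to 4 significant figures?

78.88

G is at the origin; GE runs at -40.2° with length 51.8, so E = 51.8·(cos -40.2°, sin -40.2°) = (39.56, -33.43). ∠GER = 141.6°, so ER runs at -40.2° + (180° − 141.6°) = -1.800° from the x-axis; with |ER| = 39.0, R = E + 39.0·(cos -1.800°, sin -1.800°) = (78.55, -34.66). ER is perpendicular to RQ; with |RQ| = 10.7 on the left of ER, Q = R + 10.7·(0.03141, 0.9995) = (78.88, -23.97). So Q.x = 78.88.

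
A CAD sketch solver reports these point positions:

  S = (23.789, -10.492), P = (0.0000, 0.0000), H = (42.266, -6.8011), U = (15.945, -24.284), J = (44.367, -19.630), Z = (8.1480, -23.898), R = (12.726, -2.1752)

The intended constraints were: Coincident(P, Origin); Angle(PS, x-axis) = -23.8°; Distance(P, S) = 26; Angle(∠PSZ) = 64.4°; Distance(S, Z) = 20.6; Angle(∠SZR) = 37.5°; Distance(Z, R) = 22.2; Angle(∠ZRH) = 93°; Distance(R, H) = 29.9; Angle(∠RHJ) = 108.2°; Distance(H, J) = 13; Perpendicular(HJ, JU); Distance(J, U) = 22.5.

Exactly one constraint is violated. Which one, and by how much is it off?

Distance(J, U) = 22.5 — off by 6.30.

P = (0.00, 0.00) ✓; PS at -23.80° ✓; |PS| = 26.00 ✓; ∠PSZ = 64.40° ✓; |SZ| = 20.60 ✓; ∠SZR = 37.50° ✓; |ZR| = 22.20 ✓; ∠ZRH = 93.00° ✓; |RH| = 29.90 ✓; ∠RHJ = 108.2° ✓; |HJ| = 13.00 ✓; ∠(HJ, JU) = 90.00° ✓; |JU| = 28.80 ✗.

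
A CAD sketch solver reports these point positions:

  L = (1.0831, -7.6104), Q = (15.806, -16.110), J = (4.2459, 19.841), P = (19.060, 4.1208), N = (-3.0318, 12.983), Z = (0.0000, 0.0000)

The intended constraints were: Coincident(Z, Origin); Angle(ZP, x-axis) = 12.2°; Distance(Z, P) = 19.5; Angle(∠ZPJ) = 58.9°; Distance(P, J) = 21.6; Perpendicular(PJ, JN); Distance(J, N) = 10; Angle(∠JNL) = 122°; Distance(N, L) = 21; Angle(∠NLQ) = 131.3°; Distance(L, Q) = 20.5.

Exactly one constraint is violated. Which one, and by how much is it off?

Distance(L, Q) = 20.5 — off by 3.50.

Z = (0.00, 0.00) ✓; ZP at 12.20° ✓; |ZP| = 19.50 ✓; ∠ZPJ = 58.90° ✓; |PJ| = 21.60 ✓; ∠(PJ, JN) = 90.00° ✓; |JN| = 10.00 ✓; ∠JNL = 122.0° ✓; |NL| = 21.00 ✓; ∠NLQ = 131.3° ✓; |LQ| = 17.00 ✗.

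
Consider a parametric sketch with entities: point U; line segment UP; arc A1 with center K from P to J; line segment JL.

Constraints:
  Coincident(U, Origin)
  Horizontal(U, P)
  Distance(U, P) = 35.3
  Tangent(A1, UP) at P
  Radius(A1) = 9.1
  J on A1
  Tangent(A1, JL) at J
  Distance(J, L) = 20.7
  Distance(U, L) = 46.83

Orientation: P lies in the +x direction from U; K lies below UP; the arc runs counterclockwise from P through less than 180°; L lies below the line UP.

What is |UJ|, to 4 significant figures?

29.59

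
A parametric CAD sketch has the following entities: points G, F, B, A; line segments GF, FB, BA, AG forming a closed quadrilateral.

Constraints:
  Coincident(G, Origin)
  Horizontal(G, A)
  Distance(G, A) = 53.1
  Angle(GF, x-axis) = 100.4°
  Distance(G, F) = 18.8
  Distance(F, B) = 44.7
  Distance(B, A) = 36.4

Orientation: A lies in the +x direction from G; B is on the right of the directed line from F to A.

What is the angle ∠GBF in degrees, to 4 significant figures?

15.43°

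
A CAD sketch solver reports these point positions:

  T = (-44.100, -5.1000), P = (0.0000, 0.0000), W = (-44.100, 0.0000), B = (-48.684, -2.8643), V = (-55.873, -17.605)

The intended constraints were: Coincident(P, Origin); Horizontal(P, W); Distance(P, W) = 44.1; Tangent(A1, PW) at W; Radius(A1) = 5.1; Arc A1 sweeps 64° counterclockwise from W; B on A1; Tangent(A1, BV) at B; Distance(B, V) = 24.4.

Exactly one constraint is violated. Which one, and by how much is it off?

Distance(B, V) = 24.4 — off by 8.00.

P = (0.00, 0.00) ✓; P.y = 0.00, W.y = 0.00 ✓; |PW| = 44.10 ✓; ∠(TW, WP) = 90.00° ✓; |TW| = 5.100 ✓; bearing(T→B) − bearing(T→W) = 64.00° ✓; |TB| = 5.100 ✓; ∠(TB, BV) = 90.00° ✓; |BV| = 16.40 ✗.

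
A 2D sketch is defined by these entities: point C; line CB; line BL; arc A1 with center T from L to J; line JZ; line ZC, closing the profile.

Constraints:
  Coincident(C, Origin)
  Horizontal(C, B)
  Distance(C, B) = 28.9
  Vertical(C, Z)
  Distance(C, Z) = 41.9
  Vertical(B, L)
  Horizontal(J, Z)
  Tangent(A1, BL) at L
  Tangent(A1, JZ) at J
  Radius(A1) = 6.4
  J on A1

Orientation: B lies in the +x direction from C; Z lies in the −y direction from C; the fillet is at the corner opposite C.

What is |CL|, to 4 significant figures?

45.78

C is at the origin; C and B share the same y with |CB| = 28.9 and B on the +x side, so B = (28.90, 0.000). C and Z share the same x with |CZ| = 41.9 and Z on the −y side, so Z = (0.000, -41.90). The virtual corner opposite C is at (28.90, -41.90). A1 meets BL tangentially, so TL is at right angles to BL and A1 meets JZ tangentially, so TJ is at right angles to JZ, with radius 6.4, so the center T sits 6.4 in from both sides at T = (22.50, -35.50). That places the tangent points at L = (28.90, -35.50) on BL and J = (22.50, -41.90) on JZ. Then |CL| = |L − C| = 45.78.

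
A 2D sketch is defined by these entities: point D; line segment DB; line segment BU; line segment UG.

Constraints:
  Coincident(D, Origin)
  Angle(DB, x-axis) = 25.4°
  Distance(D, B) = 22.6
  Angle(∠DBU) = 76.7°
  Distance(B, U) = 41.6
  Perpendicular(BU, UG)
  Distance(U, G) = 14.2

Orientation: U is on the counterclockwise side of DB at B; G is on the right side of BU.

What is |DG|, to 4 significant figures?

51.33

D is at the origin; DB runs at 25.4° with length 22.6, so B = 22.6·(cos 25.4°, sin 25.4°) = (20.42, 9.694). ∠DBU = 76.7°, so BU runs at 25.4° + (180° − 76.7°) = 128.7° from the x-axis; with |BU| = 41.6, U = B + 41.6·(cos 128.7°, sin 128.7°) = (-5.595, 42.16). The perpendicularity gives UG at right angles to BU; with |UG| = 14.2 on the right of BU, G = U + 14.2·(0.7804, 0.6252) = (5.487, 51.04). Then |DG| = |G − D| = 51.33.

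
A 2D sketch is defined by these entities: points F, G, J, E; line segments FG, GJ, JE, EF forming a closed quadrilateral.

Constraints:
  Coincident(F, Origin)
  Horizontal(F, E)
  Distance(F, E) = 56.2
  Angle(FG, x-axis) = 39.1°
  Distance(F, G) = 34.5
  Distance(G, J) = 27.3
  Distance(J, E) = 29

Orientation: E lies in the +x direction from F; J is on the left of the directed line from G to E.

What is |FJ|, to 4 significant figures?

60.46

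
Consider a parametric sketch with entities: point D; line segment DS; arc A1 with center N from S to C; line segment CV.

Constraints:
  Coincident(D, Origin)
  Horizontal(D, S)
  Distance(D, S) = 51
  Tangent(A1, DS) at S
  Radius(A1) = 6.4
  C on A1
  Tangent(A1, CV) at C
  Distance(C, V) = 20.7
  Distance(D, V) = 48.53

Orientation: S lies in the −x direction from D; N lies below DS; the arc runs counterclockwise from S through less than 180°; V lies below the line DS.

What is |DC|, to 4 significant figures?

56.64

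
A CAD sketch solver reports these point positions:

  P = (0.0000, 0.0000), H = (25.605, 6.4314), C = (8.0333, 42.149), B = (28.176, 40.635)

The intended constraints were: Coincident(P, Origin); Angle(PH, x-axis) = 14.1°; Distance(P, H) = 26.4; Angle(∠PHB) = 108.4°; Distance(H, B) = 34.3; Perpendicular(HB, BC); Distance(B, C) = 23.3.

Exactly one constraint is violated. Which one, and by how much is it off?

Distance(B, C) = 23.3 — off by 3.10.

P = (0.00, 0.00) ✓; PH at 14.10° ✓; |PH| = 26.40 ✓; ∠PHB = 108.4° ✓; |HB| = 34.30 ✓; ∠(HB, BC) = 90.00° ✓; |BC| = 20.20 ✗.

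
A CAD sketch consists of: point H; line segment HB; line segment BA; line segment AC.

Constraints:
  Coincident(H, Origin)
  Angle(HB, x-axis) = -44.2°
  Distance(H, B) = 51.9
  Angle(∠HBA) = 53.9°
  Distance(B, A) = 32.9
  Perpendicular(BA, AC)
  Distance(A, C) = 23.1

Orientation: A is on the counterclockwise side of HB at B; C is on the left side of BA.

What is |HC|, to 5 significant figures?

18.977

H is at the origin; HB runs at -44.2° with length 51.9, so B = 51.9·(cos -44.2°, sin -44.2°) = (37.208, -36.183). ∠HBA = 53.9°, so BA runs at -44.2° + (180° − 53.9°) = 81.900° from the x-axis; with |BA| = 32.9, A = B + 32.9·(cos 81.900°, sin 81.900°) = (41.843, -3.6111). The perpendicularity gives AC at right angles to BA; with |AC| = 23.1 on the left of BA, C = A + 23.1·(-0.99002, 0.14090) = (18.974, -0.35627). Then |HC| = |C − H| = 18.977.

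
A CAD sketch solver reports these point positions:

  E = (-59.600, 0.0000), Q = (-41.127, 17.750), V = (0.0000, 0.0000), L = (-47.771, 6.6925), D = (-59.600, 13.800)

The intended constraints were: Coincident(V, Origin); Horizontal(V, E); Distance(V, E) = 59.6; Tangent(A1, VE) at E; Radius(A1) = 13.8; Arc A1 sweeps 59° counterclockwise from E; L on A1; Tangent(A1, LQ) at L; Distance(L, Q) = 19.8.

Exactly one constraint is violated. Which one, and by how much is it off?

Distance(L, Q) = 19.8 — off by 6.90.

V = (0.00, 0.00) ✓; V.y = 0.00, E.y = 0.00 ✓; |VE| = 59.60 ✓; ∠(DE, EV) = 90.00° ✓; |DE| = 13.80 ✓; bearing(D→L) − bearing(D→E) = 59.00° ✓; |DL| = 13.80 ✓; ∠(DL, LQ) = 90.00° ✓; |LQ| = 12.90 ✗.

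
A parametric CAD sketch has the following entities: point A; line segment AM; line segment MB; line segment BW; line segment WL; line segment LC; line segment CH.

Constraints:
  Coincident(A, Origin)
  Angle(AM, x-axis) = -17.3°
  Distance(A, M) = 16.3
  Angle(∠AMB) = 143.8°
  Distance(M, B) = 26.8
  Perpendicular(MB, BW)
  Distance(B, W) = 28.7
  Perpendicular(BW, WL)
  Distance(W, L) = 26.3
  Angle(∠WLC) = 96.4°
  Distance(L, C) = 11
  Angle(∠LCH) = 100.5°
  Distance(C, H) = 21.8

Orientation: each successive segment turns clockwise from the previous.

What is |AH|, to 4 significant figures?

33.33

A is at the origin; AM runs at -17.3° with length 16.3, so M = (15.56, -4.847). ∠AMB = 143.8° gives MB at -53.50° from the x-axis; with |MB| = 26.8, B = (31.50, -26.39). MB ⟂ BW, so BW runs at -143.5°; with |BW| = 28.7, W = (8.433, -43.46). BW ⟂ WL, so WL runs at 126.5°; with |WL| = 26.3, L = (-7.211, -22.32). ∠WLC = 96.4° gives LC at 42.90° from the x-axis; with |LC| = 11.0, C = (0.8473, -14.83). ∠LCH = 100.5° gives CH at -36.60° from the x-axis; with |CH| = 21.8, H = (18.35, -27.83). Then |AH| = |H − A| = 33.33.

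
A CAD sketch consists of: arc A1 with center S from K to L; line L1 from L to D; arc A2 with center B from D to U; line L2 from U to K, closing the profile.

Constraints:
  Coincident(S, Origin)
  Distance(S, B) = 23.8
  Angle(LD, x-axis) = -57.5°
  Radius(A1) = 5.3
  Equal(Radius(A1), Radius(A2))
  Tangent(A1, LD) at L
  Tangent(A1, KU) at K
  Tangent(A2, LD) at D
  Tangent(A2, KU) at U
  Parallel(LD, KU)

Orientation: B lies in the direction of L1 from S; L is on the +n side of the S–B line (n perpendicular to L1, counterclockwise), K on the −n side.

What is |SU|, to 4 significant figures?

24.38

The slot axis is L1's direction at -57.5°, so u = (cos -57.5°, sin -57.5°) = (0.5373, -0.8434) and n = (−sin -57.5°, cos -57.5°) = (0.8434, 0.5373). S is at the origin and B lies 23.8 along u from S, so B = 23.8·u = (12.79, -20.07). Tangency of A1 to both parallel lines with radius 5.3 puts L and K at S ± 5.3·n: L = (4.470, 2.848), K = (-4.470, -2.848). Equal radii place D and U the same way about B: D = B + 5.3·n = (17.26, -17.23), U = B − 5.3·n = (8.318, -22.92). Then |SU| = |U − S| = 24.38.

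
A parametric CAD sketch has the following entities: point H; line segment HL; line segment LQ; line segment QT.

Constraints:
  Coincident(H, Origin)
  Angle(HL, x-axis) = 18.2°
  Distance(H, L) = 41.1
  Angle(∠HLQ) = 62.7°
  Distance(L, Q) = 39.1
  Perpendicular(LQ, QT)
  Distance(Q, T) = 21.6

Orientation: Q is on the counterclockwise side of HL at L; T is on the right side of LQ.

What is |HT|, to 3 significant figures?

61.5

H is at the origin; HL runs at 18.2° with length 41.1, so L = 41.1·(cos 18.2°, sin 18.2°) = (39.0, 12.8). ∠HLQ = 62.7°, so LQ runs at 18.2° + (180° − 62.7°) = 136° from the x-axis; with |LQ| = 39.1, Q = L + 39.1·(cos 136°, sin 136°) = (11.2, 40.2). LQ is perpendicular to QT; with |QT| = 21.6 on the right of LQ, T = Q + 21.6·(0.701, 0.713) = (26.3, 55.6). Then |HT| = |T − H| = 61.5.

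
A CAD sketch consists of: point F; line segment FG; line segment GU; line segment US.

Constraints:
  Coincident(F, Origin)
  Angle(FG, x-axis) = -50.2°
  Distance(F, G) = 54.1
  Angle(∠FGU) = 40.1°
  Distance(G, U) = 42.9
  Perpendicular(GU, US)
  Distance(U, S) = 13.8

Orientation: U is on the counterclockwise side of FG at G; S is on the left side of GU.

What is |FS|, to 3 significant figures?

21.1

F is at the origin; FG runs at -50.2° with length 54.1, so G = 54.1·(cos -50.2°, sin -50.2°) = (34.6, -41.6). ∠FGU = 40.1°, so GU runs at -50.2° + (180° − 40.1°) = 89.7° from the x-axis; with |GU| = 42.9, U = G + 42.9·(cos 89.7°, sin 89.7°) = (34.9, 1.34). GU ⟂ US; with |US| = 13.8 on the left of GU, S = U + 13.8·(-1.00, 0.00524) = (21.1, 1.41). Then |FS| = |S − F| = 21.1.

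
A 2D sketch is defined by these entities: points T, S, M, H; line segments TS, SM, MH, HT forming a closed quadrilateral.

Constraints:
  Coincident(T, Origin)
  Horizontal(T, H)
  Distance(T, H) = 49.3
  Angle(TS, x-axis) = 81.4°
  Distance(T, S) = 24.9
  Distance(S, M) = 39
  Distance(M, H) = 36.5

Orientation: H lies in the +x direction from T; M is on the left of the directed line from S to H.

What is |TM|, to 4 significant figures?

54.40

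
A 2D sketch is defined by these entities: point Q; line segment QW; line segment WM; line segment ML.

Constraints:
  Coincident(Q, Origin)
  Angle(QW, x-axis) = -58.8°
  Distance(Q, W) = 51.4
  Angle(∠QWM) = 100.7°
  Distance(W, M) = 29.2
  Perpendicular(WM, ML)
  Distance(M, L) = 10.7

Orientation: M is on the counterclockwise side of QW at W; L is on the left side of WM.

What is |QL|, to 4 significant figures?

55.55

Q is at the origin; QW runs at -58.8° with length 51.4, so W = 51.4·(cos -58.8°, sin -58.8°) = (26.63, -43.97). ∠QWM = 100.7°, so WM runs at -58.8° + (180° − 100.7°) = 20.50° from the x-axis; with |WM| = 29.2, M = W + 29.2·(cos 20.50°, sin 20.50°) = (53.98, -33.74). WM is perpendicular to ML; with |ML| = 10.7 on the left of WM, L = M + 10.7·(-0.3502, 0.9367) = (50.23, -23.72). Then |QL| = |L − Q| = 55.55.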